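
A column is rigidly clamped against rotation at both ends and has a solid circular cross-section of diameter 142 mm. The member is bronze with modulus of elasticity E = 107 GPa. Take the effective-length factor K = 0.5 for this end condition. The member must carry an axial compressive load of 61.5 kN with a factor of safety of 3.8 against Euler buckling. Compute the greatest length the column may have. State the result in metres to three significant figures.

I = πd⁴/64 = π×142⁴/64 = 1.996×10^7 mm⁴
I = 1.996×10^-5 m⁴
Required critical load P_cr = n·P = 3.8 × 61.5 = 233.7 kN = 2.337×10^5 N
From P_cr = π²EI/(K·L)²:  L = (1/K)·√(π²EI/P_cr) = (1/0.5)·√(π²×1.07×10^11×1.996×10^-5/2.337×10^5)
L = 19.0 m

L_max ≈ 19.0 m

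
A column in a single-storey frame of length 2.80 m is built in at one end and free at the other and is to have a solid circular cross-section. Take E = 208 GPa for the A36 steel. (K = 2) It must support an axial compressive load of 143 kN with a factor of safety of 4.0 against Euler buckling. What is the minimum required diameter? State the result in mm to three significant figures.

Required P_cr = n·P = 4.0 × 143 = 572.0 kN
L_e = K·L = 2 × 2.80 = 5.600 m
Required I = P_cr·L_e²/(π²E) = 5.720×10^5 × 5.600² / (π² × 2.08×10^11) = 8.738×10^-6 m⁴
I_req = 8.738×10^6 mm⁴
Solid circle: I = πd⁴/64  ⇒  d = (64I/π)^(1/4) = (64×8.738×10^6/π)^(1/4) = 116 mm

d ≈ 116 mm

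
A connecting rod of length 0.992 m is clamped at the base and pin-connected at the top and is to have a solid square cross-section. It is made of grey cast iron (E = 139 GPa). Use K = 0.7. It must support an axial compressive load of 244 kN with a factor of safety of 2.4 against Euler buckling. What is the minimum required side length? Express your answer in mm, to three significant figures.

Required P_cr = n·P = 2.4 × 244 = 585.6 kN
L_e = K·L = 0.7 × 0.992 = 0.6944 m
Required I = P_cr·L_e²/(π²E) = 5.856×10^5 × 0.6944² / (π² × 1.39×10^11) = 2.058×10^-7 m⁴
I_req = 2.058×10^5 mm⁴
Solid square: I = a⁴/12  ⇒  a = (12I)^(1/4) = (12×2.058×10^5)^(1/4) = 39.6 mm

a ≈ 39.6 mm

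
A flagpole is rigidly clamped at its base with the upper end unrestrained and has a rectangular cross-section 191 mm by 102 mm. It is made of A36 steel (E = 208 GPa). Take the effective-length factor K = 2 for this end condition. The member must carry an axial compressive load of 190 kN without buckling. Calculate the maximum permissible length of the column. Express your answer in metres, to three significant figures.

Buckling occurs about the weak axis: I_min = h·b³/12 with b = 102 mm (the shorter side).
I_min = 191×102³/12 = 1.689×10^7 mm⁴
I = 1.689×10^-5 m⁴
At the buckling limit P_cr = P = 1.900×10^5 N
From P_cr = π²EI/(K·L)²:  L = (1/K)·√(π²EI/P_cr) = (1/2)·√(π²×2.08×10^11×1.689×10^-5/1.900×10^5)
L = 6.75 m

L_max ≈ 6.75 m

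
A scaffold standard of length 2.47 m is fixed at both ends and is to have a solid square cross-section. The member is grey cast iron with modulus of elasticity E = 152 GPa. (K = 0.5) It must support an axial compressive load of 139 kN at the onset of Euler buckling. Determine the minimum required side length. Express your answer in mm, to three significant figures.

a ≈ 36.1 mm

L_e = K·L = 0.5 × 2.47 = 1.235 m
Required I = P_cr·L_e²/(π²E) = 1.390×10^5 × 1.235² / (π² × 1.52×10^11) = 1.413×10^-7 m⁴
I_req = 1.413×10^5 mm⁴
Solid square: I = a⁴/12  ⇒  a = (12I)^(1/4) = (12×1.413×10^5)^(1/4) = 36.1 mm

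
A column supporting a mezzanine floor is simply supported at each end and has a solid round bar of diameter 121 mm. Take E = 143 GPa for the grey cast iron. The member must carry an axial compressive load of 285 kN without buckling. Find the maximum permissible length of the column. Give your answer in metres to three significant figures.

I = πd⁴/64 = π×121⁴/64 = 1.052×10^7 mm⁴
I = 1.052×10^-5 m⁴
At the buckling limit P_cr = P = 2.850×10^5 N
From P_cr = π²EI/(K·L)²:  L = (1/K)·√(π²EI/P_cr) = (1/1)·√(π²×1.43×10^11×1.052×10^-5/2.850×10^5)
L = 7.22 m

L_max ≈ 7.22 m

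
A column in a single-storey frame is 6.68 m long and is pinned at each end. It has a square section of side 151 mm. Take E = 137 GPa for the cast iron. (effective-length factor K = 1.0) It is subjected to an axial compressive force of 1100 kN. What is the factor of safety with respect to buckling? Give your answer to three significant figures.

n ≈ 1.19

I = a⁴/12 = 151⁴/12 = 4.332×10^7 mm⁴
I = 4.332×10^7 mm⁴ = 4.332×10^-5 m⁴
Effective length L_e = K·L = 1 × 6.68 = 6.680 m
P_cr = π²EI / L_e² = π² × 137×10⁹ × 4.332×10^-5 / 6.680² = 1.313×10^6 N
Factor of safety n = P_cr / P = 1312.8 / 1100 = 1.19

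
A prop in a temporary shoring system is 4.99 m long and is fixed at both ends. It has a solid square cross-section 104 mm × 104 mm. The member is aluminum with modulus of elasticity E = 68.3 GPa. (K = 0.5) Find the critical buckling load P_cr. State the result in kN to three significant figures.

P_cr ≈ 1060 kN

I = a⁴/12 = 104⁴/12 = 9.749×10^6 mm⁴
I = 9.749×10^6 mm⁴ = 9.749×10^-6 m⁴
Effective length L_e = K·L = 0.5 × 4.99 = 2.495 m
P_cr = π²EI / L_e² = π² × 68.3×10⁹ × 9.749×10^-6 / 2.495² = 1.056×10^6 N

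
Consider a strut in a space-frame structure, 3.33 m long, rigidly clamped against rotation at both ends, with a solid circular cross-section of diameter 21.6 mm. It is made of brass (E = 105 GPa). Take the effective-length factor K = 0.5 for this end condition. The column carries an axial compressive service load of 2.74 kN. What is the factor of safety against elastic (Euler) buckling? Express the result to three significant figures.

I = πd⁴/64 = π×21.6⁴/64 = 1.069×10^4 mm⁴
I = 1.069×10^4 mm⁴ = 1.069×10^-8 m⁴
Effective length L_e = K·L = 0.5 × 3.33 = 1.665 m
P_cr = π²EI / L_e² = π² × 105×10⁹ × 1.069×10^-8 / 1.665² = 3.994×10^3 N
Factor of safety n = P_cr / P = 3.9943 / 2.74 = 1.46

n ≈ 1.46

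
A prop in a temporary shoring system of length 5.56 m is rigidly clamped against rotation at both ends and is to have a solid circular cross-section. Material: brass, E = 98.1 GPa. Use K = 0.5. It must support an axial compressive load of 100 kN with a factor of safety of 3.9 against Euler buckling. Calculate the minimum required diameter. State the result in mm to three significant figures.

Required P_cr = n·P = 3.9 × 100 = 390.0 kN
L_e = K·L = 0.5 × 5.56 = 2.780 m
Required I = P_cr·L_e²/(π²E) = 3.900×10^5 × 2.780² / (π² × 9.81×10^10) = 3.113×10^-6 m⁴
I_req = 3.113×10^6 mm⁴
Solid circle: I = πd⁴/64  ⇒  d = (64I/π)^(1/4) = (64×3.113×10^6/π)^(1/4) = 89.2 mm

d ≈ 89.2 mm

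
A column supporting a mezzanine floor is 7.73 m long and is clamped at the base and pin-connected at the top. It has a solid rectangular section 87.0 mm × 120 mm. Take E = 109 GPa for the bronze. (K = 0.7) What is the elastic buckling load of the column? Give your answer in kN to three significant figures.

Buckling occurs about the weak axis: I_min = h·b³/12 with b = 87.0 mm (the shorter side).
I_min = 120×87.0³/12 = 6.585×10^6 mm⁴
I = 6.585×10^6 mm⁴ = 6.585×10^-6 m⁴
Effective length L_e = K·L = 0.7 × 7.73 = 5.411 m
P_cr = π²EI / L_e² = π² × 109×10⁹ × 6.585×10^-6 / 5.411² = 2.420×10^5 N

P_cr ≈ 242 kN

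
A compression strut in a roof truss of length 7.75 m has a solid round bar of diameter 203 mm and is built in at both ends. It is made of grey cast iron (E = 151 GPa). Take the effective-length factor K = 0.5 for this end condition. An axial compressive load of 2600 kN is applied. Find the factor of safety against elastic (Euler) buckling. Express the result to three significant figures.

I = πd⁴/64 = π×203⁴/64 = 8.336×10^7 mm⁴
I = 8.336×10^7 mm⁴ = 8.336×10^-5 m⁴
Effective length L_e = K·L = 0.5 × 7.75 = 3.875 m
P_cr = π²EI / L_e² = π² × 151×10⁹ × 8.336×10^-5 / 3.875² = 8.273×10^6 N
Factor of safety n = P_cr / P = 8273.5 / 2600 = 3.18

n ≈ 3.18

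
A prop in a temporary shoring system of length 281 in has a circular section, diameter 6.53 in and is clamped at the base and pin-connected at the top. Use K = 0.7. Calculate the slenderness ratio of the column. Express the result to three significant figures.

λ ≈ 120

For a solid circle r = d/4 = 6.53/4 = 1.632 in
L_e = K·L = 0.7 × 281 = 196.7 in
λ = L_e / r_min = 196.70 / 1.632 = 120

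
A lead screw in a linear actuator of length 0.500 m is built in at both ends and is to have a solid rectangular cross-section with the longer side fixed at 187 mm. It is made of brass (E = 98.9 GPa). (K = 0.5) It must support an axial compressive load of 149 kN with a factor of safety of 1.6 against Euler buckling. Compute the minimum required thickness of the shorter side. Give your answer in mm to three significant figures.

b ≈ 9.93 mm

Required P_cr = n·P = 1.6 × 149 = 238.4 kN
L_e = K·L = 0.5 × 0.500 = 0.2500 m
Required I = P_cr·L_e²/(π²E) = 2.384×10^5 × 0.2500² / (π² × 9.89×10^10) = 1.526×10^-8 m⁴
I_req = 1.526×10^4 mm⁴
Rectangle, weak axis: I_min = h·b³/12 with h = 187 mm fixed  ⇒  b = (12I/h)^(1/3) = 9.93 mm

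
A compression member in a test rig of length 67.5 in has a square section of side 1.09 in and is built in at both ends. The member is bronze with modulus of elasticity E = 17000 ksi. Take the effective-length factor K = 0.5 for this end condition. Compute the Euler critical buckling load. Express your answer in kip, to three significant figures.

I = a⁴/12 = 1.09⁴/12 = 0.1176 in⁴
Effective length L_e = K·L = 0.5 × 67.5 = 33.75 in
P_cr = π²EI / L_e² = π² × 17000×10³ × 0.1176 / 33.75² = 1.733×10^4 lb

P_cr ≈ 17.3 kip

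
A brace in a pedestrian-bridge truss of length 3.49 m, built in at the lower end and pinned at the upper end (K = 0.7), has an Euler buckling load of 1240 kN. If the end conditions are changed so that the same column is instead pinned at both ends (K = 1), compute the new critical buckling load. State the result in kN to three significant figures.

P_cr ≈ 608 kN

P_cr ∝ 1/K², so P_cr,new = P_cr,old × (K_old/K_new)² = 1240 × (0.7/1)²
= 1240 × 0.4900 = 608 kN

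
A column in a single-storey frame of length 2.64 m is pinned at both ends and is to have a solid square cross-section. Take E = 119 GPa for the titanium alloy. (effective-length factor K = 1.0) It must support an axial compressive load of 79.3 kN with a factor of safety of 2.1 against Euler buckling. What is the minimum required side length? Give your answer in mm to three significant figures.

Required P_cr = n·P = 2.1 × 79.3 = 166.5 kN
L_e = K·L = 1 × 2.64 = 2.640 m
Required I = P_cr·L_e²/(π²E) = 1.665×10^5 × 2.640² / (π² × 1.19×10^11) = 9.882×10^-7 m⁴
I_req = 9.882×10^5 mm⁴
Solid square: I = a⁴/12  ⇒  a = (12I)^(1/4) = (12×9.882×10^5)^(1/4) = 58.7 mm

a ≈ 58.7 mm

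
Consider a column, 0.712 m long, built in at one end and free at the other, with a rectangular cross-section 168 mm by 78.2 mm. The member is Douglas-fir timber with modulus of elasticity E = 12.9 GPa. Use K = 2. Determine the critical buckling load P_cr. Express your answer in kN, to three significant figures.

P_cr ≈ 420 kN

Buckling occurs about the weak axis: I_min = h·b³/12 with b = 78.2 mm (the shorter side).
I_min = 168×78.2³/12 = 6.695×10^6 mm⁴
I = 6.695×10^6 mm⁴ = 6.695×10^-6 m⁴
Effective length L_e = K·L = 2 × 0.712 = 1.424 m
P_cr = π²EI / L_e² = π² × 12.9×10⁹ × 6.695×10^-6 / 1.424² = 4.204×10^5 N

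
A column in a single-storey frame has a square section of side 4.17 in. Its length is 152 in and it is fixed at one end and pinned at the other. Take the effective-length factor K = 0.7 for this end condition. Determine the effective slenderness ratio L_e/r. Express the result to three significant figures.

For a square r = a/√12 = 4.17/√12 = 1.204 in
L_e = K·L = 0.7 × 152 = 106.4 in
λ = L_e / r_min = 106.40 / 1.204 = 88.4

λ ≈ 88.4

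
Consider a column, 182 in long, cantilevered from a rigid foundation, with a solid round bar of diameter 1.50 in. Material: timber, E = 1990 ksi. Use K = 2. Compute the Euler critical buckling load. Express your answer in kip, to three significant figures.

I = πd⁴/64 = π×1.50⁴/64 = 0.2485 in⁴
Effective length L_e = K·L = 2 × 182 = 364.0 in
P_cr = π²EI / L_e² = π² × 1990×10³ × 0.2485 / 364.0² = 36.84 lb

P_cr ≈ 0.0368 kip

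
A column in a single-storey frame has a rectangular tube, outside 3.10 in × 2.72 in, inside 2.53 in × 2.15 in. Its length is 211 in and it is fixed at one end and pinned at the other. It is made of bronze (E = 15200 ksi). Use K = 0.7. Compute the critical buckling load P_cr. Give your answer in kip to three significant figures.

Weak-axis I_min = (h_o·b_o³ − h_i·b_i³)/12 with b_o = 2.72, b_i = 2.150 in (shorter outer/inner sides).
I_min = (3.10×2.72³ − 2.530×2.150³)/12 = 3.103 in⁴
Effective length L_e = K·L = 0.7 × 211 = 147.7 in
P_cr = π²EI / L_e² = π² × 15200×10³ × 3.103 / 147.7² = 2.134×10^4 lb

P_cr ≈ 21.3 kip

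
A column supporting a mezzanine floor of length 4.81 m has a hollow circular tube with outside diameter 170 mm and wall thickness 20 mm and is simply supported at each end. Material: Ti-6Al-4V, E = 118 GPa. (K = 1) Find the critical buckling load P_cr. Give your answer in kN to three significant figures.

Inner diameter d_i = 170 − 2×20 = 130.0 mm
I = π(d_o⁴ − d_i⁴)/64 = π(170⁴ − 130.0⁴)/64 = 2.698×10^7 mm⁴
I = 2.698×10^7 mm⁴ = 2.698×10^-5 m⁴
Effective length L_e = K·L = 1 × 4.81 = 4.810 m
P_cr = π²EI / L_e² = π² × 118×10⁹ × 2.698×10^-5 / 4.810² = 1.358×10^6 N

P_cr ≈ 1360 kN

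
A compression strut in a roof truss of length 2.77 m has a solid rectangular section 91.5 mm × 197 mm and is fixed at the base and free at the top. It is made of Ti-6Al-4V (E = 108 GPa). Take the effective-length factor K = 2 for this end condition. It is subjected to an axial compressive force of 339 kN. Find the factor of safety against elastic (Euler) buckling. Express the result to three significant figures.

Buckling occurs about the weak axis: I_min = h·b³/12 with b = 91.5 mm (the shorter side).
I_min = 197×91.5³/12 = 1.258×10^7 mm⁴
I = 1.258×10^7 mm⁴ = 1.258×10^-5 m⁴
Effective length L_e = K·L = 2 × 2.77 = 5.540 m
P_cr = π²EI / L_e² = π² × 108×10⁹ × 1.258×10^-5 / 5.540² = 4.368×10^5 N
Factor of safety n = P_cr / P = 436.77 / 339 = 1.29

n ≈ 1.29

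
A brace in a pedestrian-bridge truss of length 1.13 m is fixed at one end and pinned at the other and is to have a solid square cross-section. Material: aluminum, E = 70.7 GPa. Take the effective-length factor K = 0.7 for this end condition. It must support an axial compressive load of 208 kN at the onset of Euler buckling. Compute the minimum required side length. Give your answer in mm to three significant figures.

a ≈ 38.7 mm

L_e = K·L = 0.7 × 1.13 = 0.7910 m
Required I = P_cr·L_e²/(π²E) = 2.080×10^5 × 0.7910² / (π² × 7.07×10^10) = 1.865×10^-7 m⁴
I_req = 1.865×10^5 mm⁴
Solid square: I = a⁴/12  ⇒  a = (12I)^(1/4) = (12×1.865×10^5)^(1/4) = 38.7 mm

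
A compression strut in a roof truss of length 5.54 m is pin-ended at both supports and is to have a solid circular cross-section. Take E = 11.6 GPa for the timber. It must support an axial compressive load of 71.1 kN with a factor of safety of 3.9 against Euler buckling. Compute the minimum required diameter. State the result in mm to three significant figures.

d ≈ 197 mm

Required P_cr = n·P = 3.9 × 71.1 = 277.3 kN
L_e = K·L = 1 × 5.54 = 5.540 m
Required I = P_cr·L_e²/(π²E) = 2.773×10^5 × 5.540² / (π² × 1.16×10^10) = 7.434×10^-5 m⁴
I_req = 7.434×10^7 mm⁴
Solid circle: I = πd⁴/64  ⇒  d = (64I/π)^(1/4) = (64×7.434×10^7/π)^(1/4) = 197 mm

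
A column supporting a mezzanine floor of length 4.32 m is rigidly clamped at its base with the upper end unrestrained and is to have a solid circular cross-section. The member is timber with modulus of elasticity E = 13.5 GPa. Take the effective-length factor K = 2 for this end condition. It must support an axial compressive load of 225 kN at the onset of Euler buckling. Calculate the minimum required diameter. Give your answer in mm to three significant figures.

L_e = K·L = 2 × 4.32 = 8.640 m
Required I = P_cr·L_e²/(π²E) = 2.250×10^5 × 8.640² / (π² × 1.35×10^10) = 1.261×10^-4 m⁴
I_req = 1.261×10^8 mm⁴
Solid circle: I = πd⁴/64  ⇒  d = (64I/π)^(1/4) = (64×1.261×10^8/π)^(1/4) = 225 mm

d ≈ 225 mm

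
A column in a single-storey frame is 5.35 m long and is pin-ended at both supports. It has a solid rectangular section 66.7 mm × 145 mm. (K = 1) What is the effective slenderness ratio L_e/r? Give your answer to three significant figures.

λ ≈ 278

For a rectangle r_min = b/√12 = 66.7/√12 = 19.25 mm
L_e = K·L = 1 × 5.35 m = 5.350 m = 5350.0 mm
λ = L_e / r_min = 5350.0 / 19.25 = 278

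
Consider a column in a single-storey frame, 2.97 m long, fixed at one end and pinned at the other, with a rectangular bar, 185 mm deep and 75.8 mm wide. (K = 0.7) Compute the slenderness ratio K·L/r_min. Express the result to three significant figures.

λ ≈ 95.0

Buckling occurs about the weak axis: I_min = h·b³/12 with b = 75.8 mm (the shorter side).
I_min = 185×75.8³/12 = 6.714×10^6 mm⁴
A = 1.402×10^4 mm²;  r_min = √(I/A) = √(6.714×10^6/1.402×10^4) = 21.88 mm
L_e = K·L = 0.7 × 2.97 m = 2.079 m = 2079.0 mm
λ = L_e / r_min = 2079.0 / 21.88 = 95.0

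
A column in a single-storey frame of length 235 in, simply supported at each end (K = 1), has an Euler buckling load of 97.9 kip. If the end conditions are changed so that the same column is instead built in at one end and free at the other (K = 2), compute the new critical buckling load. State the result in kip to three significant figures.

P_cr ∝ 1/K², so P_cr,new = P_cr,old × (K_old/K_new)² = 97.9 × (1/2)²
= 97.9 × 0.2500 = 24.5 kip

P_cr ≈ 24.5 kip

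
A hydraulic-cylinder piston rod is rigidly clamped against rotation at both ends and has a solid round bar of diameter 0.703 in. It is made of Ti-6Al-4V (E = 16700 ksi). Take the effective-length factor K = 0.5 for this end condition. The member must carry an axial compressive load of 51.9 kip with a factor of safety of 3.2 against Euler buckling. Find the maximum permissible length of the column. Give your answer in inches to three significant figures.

L_max ≈ 6.90 in

I = πd⁴/64 = π×0.703⁴/64 = 1.199×10^-2 in⁴
Required critical load P_cr = n·P = 3.2 × 51.9 = 166.1 kip = 1.661×10^5 lb
From P_cr = π²EI/(K·L)²:  L = (1/K)·√(π²EI/P_cr) = (1/0.5)·√(π²×1.67×10^7×1.199×10^-2/1.661×10^5)
L = 6.90 in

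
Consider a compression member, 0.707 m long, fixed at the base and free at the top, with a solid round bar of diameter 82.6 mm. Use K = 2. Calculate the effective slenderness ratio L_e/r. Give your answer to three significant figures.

λ ≈ 68.5

For a solid circle r = d/4 = 82.6/4 = 20.65 mm
L_e = K·L = 2 × 0.707 m = 1.414 m = 1414.0 mm
λ = L_e / r_min = 1414.0 / 20.65 = 68.5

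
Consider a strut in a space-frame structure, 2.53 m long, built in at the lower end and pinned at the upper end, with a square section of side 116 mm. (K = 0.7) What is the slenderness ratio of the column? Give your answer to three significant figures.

I = a⁴/12 = 116⁴/12 = 1.509×10^7 mm⁴
A = 1.346×10^4 mm²;  r_min = √(I/A) = √(1.509×10^7/1.346×10^4) = 33.49 mm
L_e = K·L = 0.7 × 2.53 m = 1.771 m = 1771.0 mm
λ = L_e / r_min = 1771.0 / 33.49 = 52.9

λ ≈ 52.9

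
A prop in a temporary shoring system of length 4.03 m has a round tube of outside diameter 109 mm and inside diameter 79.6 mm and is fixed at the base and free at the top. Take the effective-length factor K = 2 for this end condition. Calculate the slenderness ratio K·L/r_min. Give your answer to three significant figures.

d_o = 109 mm, d_i = 79.6 mm
I = π(d_o⁴ − d_i⁴)/64 = π(109⁴ − 79.60⁴)/64 = 4.958×10^6 mm⁴
A = 4.355×10^3 mm²;  r_min = √(I/A) = √(4.958×10^6/4.355×10^3) = 33.74 mm
L_e = K·L = 2 × 4.03 m = 8.060 m = 8060.0 mm
λ = L_e / r_min = 8060.0 / 33.74 = 239

λ ≈ 239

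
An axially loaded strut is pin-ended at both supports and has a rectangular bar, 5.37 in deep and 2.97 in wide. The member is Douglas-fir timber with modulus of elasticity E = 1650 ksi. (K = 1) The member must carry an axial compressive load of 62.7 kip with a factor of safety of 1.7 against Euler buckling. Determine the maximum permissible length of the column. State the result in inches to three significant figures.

Buckling occurs about the weak axis: I_min = h·b³/12 with b = 2.97 in (the shorter side).
I_min = 5.37×2.97³/12 = 11.72 in⁴
Required critical load P_cr = n·P = 1.7 × 62.7 = 106.6 kip = 1.066×10^5 lb
From P_cr = π²EI/(K·L)²:  L = (1/K)·√(π²EI/P_cr) = (1/1)·√(π²×1.65×10^6×11.72/1.066×10^5)
L = 42.3 in

L_max ≈ 42.3 in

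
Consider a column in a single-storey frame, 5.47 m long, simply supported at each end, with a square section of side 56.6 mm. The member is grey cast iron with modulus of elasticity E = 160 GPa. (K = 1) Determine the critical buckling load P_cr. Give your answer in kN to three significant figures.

P_cr ≈ 45.1 kN

I = a⁴/12 = 56.6⁴/12 = 8.552×10^5 mm⁴
I = 8.552×10^5 mm⁴ = 8.552×10^-7 m⁴
Effective length L_e = K·L = 1 × 5.47 = 5.470 m
P_cr = π²EI / L_e² = π² × 160×10⁹ × 8.552×10^-7 / 5.470² = 4.514×10^4 N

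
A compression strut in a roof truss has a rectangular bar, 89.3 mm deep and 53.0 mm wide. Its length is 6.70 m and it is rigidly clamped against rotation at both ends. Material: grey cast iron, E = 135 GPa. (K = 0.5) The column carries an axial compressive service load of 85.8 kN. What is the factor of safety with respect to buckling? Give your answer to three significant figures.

n ≈ 1.53

Buckling occurs about the weak axis: I_min = h·b³/12 with b = 53.0 mm (the shorter side).
I_min = 89.3×53.0³/12 = 1.108×10^6 mm⁴
I = 1.108×10^6 mm⁴ = 1.108×10^-6 m⁴
Effective length L_e = K·L = 0.5 × 6.70 = 3.350 m
P_cr = π²EI / L_e² = π² × 135×10⁹ × 1.108×10^-6 / 3.350² = 1.315×10^5 N
Factor of safety n = P_cr / P = 131.54 / 85.8 = 1.53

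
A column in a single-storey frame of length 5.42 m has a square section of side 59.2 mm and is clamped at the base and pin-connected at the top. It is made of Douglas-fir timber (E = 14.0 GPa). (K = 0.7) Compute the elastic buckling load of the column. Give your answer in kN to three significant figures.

I = a⁴/12 = 59.2⁴/12 = 1.024×10^6 mm⁴
I = 1.024×10^6 mm⁴ = 1.024×10^-6 m⁴
Effective length L_e = K·L = 0.7 × 5.42 = 3.794 m
P_cr = π²EI / L_e² = π² × 14.0×10⁹ × 1.024×10^-6 / 3.794² = 9.825×10^3 N

P_cr ≈ 9.83 kN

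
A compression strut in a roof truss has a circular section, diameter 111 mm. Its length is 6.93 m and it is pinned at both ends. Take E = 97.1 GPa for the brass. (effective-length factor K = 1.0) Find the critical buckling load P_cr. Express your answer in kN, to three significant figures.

P_cr ≈ 149 kN

I = πd⁴/64 = π×111⁴/64 = 7.452×10^6 mm⁴
I = 7.452×10^6 mm⁴ = 7.452×10^-6 m⁴
Effective length L_e = K·L = 1 × 6.93 = 6.930 m
P_cr = π²EI / L_e² = π² × 97.1×10⁹ × 7.452×10^-6 / 6.930² = 1.487×10^5 N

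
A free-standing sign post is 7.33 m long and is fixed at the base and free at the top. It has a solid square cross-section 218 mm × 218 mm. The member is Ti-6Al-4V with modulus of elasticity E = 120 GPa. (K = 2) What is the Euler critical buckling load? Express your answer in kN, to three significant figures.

P_cr ≈ 1040 kN

I = a⁴/12 = 218⁴/12 = 1.882×10^8 mm⁴
I = 1.882×10^8 mm⁴ = 1.882×10^-4 m⁴
Effective length L_e = K·L = 2 × 7.33 = 14.66 m
P_cr = π²EI / L_e² = π² × 120×10⁹ × 1.882×10^-4 / 14.66² = 1.037×10^6 N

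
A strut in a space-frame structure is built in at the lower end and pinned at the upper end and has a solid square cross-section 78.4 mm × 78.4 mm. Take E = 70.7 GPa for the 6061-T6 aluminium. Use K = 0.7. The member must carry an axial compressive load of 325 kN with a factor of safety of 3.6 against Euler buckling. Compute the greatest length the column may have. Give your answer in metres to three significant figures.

I = a⁴/12 = 78.4⁴/12 = 3.148×10^6 mm⁴
I = 3.148×10^-6 m⁴
Required critical load P_cr = n·P = 3.6 × 325 = 1170 kN = 1.170×10^6 N
From P_cr = π²EI/(K·L)²:  L = (1/K)·√(π²EI/P_cr) = (1/0.7)·√(π²×7.07×10^10×3.148×10^-6/1.170×10^6)
L = 1.96 m

L_max ≈ 1.96 m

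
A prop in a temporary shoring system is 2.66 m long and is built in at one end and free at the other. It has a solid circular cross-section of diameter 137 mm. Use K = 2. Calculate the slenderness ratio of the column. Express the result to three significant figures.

For a solid circle r = d/4 = 137/4 = 34.25 mm
L_e = K·L = 2 × 2.66 m = 5.320 m = 5320.0 mm
λ = L_e / r_min = 5320.0 / 34.25 = 155

λ ≈ 155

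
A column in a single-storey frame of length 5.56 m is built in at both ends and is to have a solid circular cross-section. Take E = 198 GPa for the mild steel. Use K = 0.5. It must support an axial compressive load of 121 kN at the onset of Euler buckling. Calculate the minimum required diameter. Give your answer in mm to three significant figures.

d ≈ 55.9 mm

L_e = K·L = 0.5 × 5.56 = 2.780 m
Required I = P_cr·L_e²/(π²E) = 1.210×10^5 × 2.780² / (π² × 1.98×10^11) = 4.785×10^-7 m⁴
I_req = 4.785×10^5 mm⁴
Solid circle: I = πd⁴/64  ⇒  d = (64I/π)^(1/4) = (64×4.785×10^5/π)^(1/4) = 55.9 mm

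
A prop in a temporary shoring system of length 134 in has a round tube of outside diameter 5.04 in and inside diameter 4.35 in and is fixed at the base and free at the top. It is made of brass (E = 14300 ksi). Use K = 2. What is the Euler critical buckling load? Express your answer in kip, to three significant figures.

d_o = 5.04 in, d_i = 4.35 in
I = π(d_o⁴ − d_i⁴)/64 = π(5.04⁴ − 4.350⁴)/64 = 14.10 in⁴
Effective length L_e = K·L = 2 × 134 = 268.0 in
P_cr = π²EI / L_e² = π² × 14300×10³ × 14.10 / 268.0² = 2.770×10^4 lb

P_cr ≈ 27.7 kip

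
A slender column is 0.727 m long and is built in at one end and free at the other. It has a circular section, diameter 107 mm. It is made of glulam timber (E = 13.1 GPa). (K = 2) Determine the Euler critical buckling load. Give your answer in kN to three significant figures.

I = πd⁴/64 = π×107⁴/64 = 6.434×10^6 mm⁴
I = 6.434×10^6 mm⁴ = 6.434×10^-6 m⁴
Effective length L_e = K·L = 2 × 0.727 = 1.454 m
P_cr = π²EI / L_e² = π² × 13.1×10⁹ × 6.434×10^-6 / 1.454² = 3.935×10^5 N

P_cr ≈ 394 kN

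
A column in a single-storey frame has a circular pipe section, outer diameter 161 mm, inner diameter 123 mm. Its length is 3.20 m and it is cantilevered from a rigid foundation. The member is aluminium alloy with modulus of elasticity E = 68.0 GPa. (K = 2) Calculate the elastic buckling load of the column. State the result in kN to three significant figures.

d_o = 161 mm, d_i = 123 mm
I = π(d_o⁴ − d_i⁴)/64 = π(161⁴ − 123.0⁴)/64 = 2.175×10^7 mm⁴
I = 2.175×10^7 mm⁴ = 2.175×10^-5 m⁴
Effective length L_e = K·L = 2 × 3.20 = 6.400 m
P_cr = π²EI / L_e² = π² × 68.0×10⁹ × 2.175×10^-5 / 6.400² = 3.563×10^5 N

P_cr ≈ 356 kN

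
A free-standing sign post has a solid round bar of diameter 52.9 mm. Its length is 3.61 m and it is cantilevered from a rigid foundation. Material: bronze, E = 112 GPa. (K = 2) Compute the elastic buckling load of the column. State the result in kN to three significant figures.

I = πd⁴/64 = π×52.9⁴/64 = 3.844×10^5 mm⁴
I = 3.844×10^5 mm⁴ = 3.844×10^-7 m⁴
Effective length L_e = K·L = 2 × 3.61 = 7.220 m
P_cr = π²EI / L_e² = π² × 112×10⁹ × 3.844×10^-7 / 7.220² = 8.151×10^3 N

P_cr ≈ 8.15 kN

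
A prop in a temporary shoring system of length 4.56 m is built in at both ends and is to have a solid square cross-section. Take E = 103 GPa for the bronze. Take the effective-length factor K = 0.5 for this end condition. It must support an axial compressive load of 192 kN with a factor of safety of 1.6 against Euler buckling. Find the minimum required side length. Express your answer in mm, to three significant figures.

a ≈ 65.9 mm

Required P_cr = n·P = 1.6 × 192 = 307.2 kN
L_e = K·L = 0.5 × 4.56 = 2.280 m
Required I = P_cr·L_e²/(π²E) = 3.072×10^5 × 2.280² / (π² × 1.03×10^11) = 1.571×10^-6 m⁴
I_req = 1.571×10^6 mm⁴
Solid square: I = a⁴/12  ⇒  a = (12I)^(1/4) = (12×1.571×10^6)^(1/4) = 65.9 mm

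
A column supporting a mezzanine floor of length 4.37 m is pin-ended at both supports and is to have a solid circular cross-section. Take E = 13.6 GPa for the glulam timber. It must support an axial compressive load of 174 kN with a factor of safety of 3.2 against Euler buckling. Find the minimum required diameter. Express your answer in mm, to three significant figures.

d ≈ 200 mm

Required P_cr = n·P = 3.2 × 174 = 556.8 kN
L_e = K·L = 1 × 4.37 = 4.370 m
Required I = P_cr·L_e²/(π²E) = 5.568×10^5 × 4.370² / (π² × 1.36×10^10) = 7.922×10^-5 m⁴
I_req = 7.922×10^7 mm⁴
Solid circle: I = πd⁴/64  ⇒  d = (64I/π)^(1/4) = (64×7.922×10^7/π)^(1/4) = 200 mm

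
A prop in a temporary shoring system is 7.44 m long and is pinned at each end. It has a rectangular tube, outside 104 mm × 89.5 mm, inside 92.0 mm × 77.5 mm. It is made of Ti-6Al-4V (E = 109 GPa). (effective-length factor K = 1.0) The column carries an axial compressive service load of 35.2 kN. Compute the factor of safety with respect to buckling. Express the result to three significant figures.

n ≈ 1.46

Weak-axis I_min = (h_o·b_o³ − h_i·b_i³)/12 with b_o = 89.5, b_i = 77.50 mm (shorter outer/inner sides).
I_min = (104×89.5³ − 92.00×77.50³)/12 = 2.645×10^6 mm⁴
I = 2.645×10^6 mm⁴ = 2.645×10^-6 m⁴
Effective length L_e = K·L = 1 × 7.44 = 7.440 m
P_cr = π²EI / L_e² = π² × 109×10⁹ × 2.645×10^-6 / 7.440² = 5.140×10^4 N
Factor of safety n = P_cr / P = 51.397 / 35.2 = 1.46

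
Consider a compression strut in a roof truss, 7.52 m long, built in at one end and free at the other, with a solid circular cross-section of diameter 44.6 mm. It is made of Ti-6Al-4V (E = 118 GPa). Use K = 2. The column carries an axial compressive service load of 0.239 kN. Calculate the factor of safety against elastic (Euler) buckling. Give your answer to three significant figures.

n ≈ 4.18

I = πd⁴/64 = π×44.6⁴/64 = 1.942×10^5 mm⁴
I = 1.942×10^5 mm⁴ = 1.942×10^-7 m⁴
Effective length L_e = K·L = 2 × 7.52 = 15.04 m
P_cr = π²EI / L_e² = π² × 118×10⁹ × 1.942×10^-7 / 15.04² = 1000 N
Factor of safety n = P_cr / P = 0.99999 / 0.239 = 4.18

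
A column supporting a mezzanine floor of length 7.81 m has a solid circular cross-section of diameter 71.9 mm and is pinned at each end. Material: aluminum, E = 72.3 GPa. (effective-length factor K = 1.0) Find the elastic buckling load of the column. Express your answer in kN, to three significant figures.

I = πd⁴/64 = π×71.9⁴/64 = 1.312×10^6 mm⁴
I = 1.312×10^6 mm⁴ = 1.312×10^-6 m⁴
Effective length L_e = K·L = 1 × 7.81 = 7.810 m
P_cr = π²EI / L_e² = π² × 72.3×10⁹ × 1.312×10^-6 / 7.810² = 1.535×10^4 N

P_cr ≈ 15.3 kN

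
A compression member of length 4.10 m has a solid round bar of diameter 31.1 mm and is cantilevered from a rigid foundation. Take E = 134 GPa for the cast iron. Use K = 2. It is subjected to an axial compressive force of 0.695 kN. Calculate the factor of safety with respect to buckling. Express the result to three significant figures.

n ≈ 1.30

I = πd⁴/64 = π×31.1⁴/64 = 4.592×10^4 mm⁴
I = 4.592×10^4 mm⁴ = 4.592×10^-8 m⁴
Effective length L_e = K·L = 2 × 4.10 = 8.200 m
P_cr = π²EI / L_e² = π² × 134×10⁹ × 4.592×10^-8 / 8.200² = 903.2 N
Factor of safety n = P_cr / P = 0.90321 / 0.695 = 1.30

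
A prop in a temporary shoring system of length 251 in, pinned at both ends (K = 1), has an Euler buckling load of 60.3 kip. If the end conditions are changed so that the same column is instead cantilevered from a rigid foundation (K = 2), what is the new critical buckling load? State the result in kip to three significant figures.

P_cr ≈ 15.1 kip

P_cr ∝ 1/K², so P_cr,new = P_cr,old × (K_old/K_new)² = 60.3 × (1/2)²
= 60.3 × 0.2500 = 15.1 kip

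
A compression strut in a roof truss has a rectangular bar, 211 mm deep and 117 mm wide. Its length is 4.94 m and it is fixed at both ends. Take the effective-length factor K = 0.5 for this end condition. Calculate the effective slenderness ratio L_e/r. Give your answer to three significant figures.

λ ≈ 73.1

Buckling occurs about the weak axis: I_min = h·b³/12 with b = 117 mm (the shorter side).
I_min = 211×117³/12 = 2.816×10^7 mm⁴
A = 2.469×10^4 mm²;  r_min = √(I/A) = √(2.816×10^7/2.469×10^4) = 33.77 mm
L_e = K·L = 0.5 × 4.94 m = 2.470 m = 2470.0 mm
λ = L_e / r_min = 2470.0 / 33.77 = 73.1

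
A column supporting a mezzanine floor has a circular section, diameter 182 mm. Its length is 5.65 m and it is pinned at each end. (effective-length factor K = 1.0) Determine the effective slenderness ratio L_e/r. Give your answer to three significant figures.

For a solid circle r = d/4 = 182/4 = 45.50 mm
L_e = K·L = 1 × 5.65 m = 5.650 m = 5650.0 mm
λ = L_e / r_min = 5650.0 / 45.50 = 124

λ ≈ 124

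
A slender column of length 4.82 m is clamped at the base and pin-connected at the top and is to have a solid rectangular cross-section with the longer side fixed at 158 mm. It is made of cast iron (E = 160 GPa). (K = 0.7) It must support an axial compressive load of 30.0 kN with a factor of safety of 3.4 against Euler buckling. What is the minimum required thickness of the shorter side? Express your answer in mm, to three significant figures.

Required P_cr = n·P = 3.4 × 30.0 = 102.0 kN
L_e = K·L = 0.7 × 4.82 = 3.374 m
Required I = P_cr·L_e²/(π²E) = 1.020×10^5 × 3.374² / (π² × 1.60×10^11) = 7.353×10^-7 m⁴
I_req = 7.353×10^5 mm⁴
Rectangle, weak axis: I_min = h·b³/12 with h = 158 mm fixed  ⇒  b = (12I/h)^(1/3) = 38.2 mm

b ≈ 38.2 mm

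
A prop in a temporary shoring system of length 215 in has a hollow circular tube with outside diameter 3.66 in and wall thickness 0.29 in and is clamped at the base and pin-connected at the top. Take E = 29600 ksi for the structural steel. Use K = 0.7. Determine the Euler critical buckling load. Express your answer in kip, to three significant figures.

Inner diameter d_i = 3.66 − 2×0.29 = 3.080 in
I = π(d_o⁴ − d_i⁴)/64 = π(3.66⁴ − 3.080⁴)/64 = 4.391 in⁴
Effective length L_e = K·L = 0.7 × 215 = 150.5 in
P_cr = π²EI / L_e² = π² × 29600×10³ × 4.391 / 150.5² = 5.663×10^4 lb

P_cr ≈ 56.6 kip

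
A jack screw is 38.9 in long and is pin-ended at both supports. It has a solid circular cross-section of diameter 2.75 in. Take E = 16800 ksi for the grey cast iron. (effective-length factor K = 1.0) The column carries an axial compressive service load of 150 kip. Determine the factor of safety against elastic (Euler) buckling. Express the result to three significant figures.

n ≈ 2.05

I = πd⁴/64 = π×2.75⁴/64 = 2.807 in⁴
Effective length L_e = K·L = 1 × 38.9 = 38.90 in
P_cr = π²EI / L_e² = π² × 16800×10³ × 2.807 / 38.90² = 3.076×10^5 lb
Factor of safety n = P_cr / P = 307.62 / 150 = 2.05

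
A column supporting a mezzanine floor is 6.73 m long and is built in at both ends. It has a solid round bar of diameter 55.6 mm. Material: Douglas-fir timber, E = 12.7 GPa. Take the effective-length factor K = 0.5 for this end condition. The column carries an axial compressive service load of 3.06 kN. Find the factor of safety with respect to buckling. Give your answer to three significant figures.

n ≈ 1.70

I = πd⁴/64 = π×55.6⁴/64 = 4.691×10^5 mm⁴
I = 4.691×10^5 mm⁴ = 4.691×10^-7 m⁴
Effective length L_e = K·L = 0.5 × 6.73 = 3.365 m
P_cr = π²EI / L_e² = π² × 12.7×10⁹ × 4.691×10^-7 / 3.365² = 5.193×10^3 N
Factor of safety n = P_cr / P = 5.1928 / 3.06 = 1.70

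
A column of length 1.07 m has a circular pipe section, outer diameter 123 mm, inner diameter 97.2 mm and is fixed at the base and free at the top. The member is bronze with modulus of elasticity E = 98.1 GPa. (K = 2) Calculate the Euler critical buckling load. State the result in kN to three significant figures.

P_cr ≈ 1450 kN

d_o = 123 mm, d_i = 97.2 mm
I = π(d_o⁴ − d_i⁴)/64 = π(123⁴ − 97.20⁴)/64 = 6.854×10^6 mm⁴
I = 6.854×10^6 mm⁴ = 6.854×10^-6 m⁴
Effective length L_e = K·L = 2 × 1.07 = 2.140 m
P_cr = π²EI / L_e² = π² × 98.1×10⁹ × 6.854×10^-6 / 2.140² = 1.449×10^6 N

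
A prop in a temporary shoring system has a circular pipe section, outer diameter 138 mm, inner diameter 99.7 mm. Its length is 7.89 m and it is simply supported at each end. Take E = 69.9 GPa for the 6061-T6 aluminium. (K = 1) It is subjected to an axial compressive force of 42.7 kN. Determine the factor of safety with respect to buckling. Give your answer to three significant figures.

d_o = 138 mm, d_i = 99.7 mm
I = π(d_o⁴ − d_i⁴)/64 = π(138⁴ − 99.70⁴)/64 = 1.295×10^7 mm⁴
I = 1.295×10^7 mm⁴ = 1.295×10^-5 m⁴
Effective length L_e = K·L = 1 × 7.89 = 7.890 m
P_cr = π²EI / L_e² = π² × 69.9×10⁹ × 1.295×10^-5 / 7.890² = 1.435×10^5 N
Factor of safety n = P_cr / P = 143.54 / 42.7 = 3.36

n ≈ 3.36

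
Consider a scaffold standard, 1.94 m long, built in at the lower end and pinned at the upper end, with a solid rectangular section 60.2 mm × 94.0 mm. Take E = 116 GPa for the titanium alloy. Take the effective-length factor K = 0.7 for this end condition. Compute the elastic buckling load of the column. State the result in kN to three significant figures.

Buckling occurs about the weak axis: I_min = h·b³/12 with b = 60.2 mm (the shorter side).
I_min = 94.0×60.2³/12 = 1.709×10^6 mm⁴
I = 1.709×10^6 mm⁴ = 1.709×10^-6 m⁴
Effective length L_e = K·L = 0.7 × 1.94 = 1.358 m
P_cr = π²EI / L_e² = π² × 116×10⁹ × 1.709×10^-6 / 1.358² = 1.061×10^6 N

P_cr ≈ 1060 kN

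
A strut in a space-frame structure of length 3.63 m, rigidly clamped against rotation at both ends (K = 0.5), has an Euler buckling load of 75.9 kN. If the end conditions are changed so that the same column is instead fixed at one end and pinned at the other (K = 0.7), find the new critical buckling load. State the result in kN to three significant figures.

P_cr ∝ 1/K², so P_cr,new = P_cr,old × (K_old/K_new)² = 75.9 × (0.5/0.7)²
= 75.9 × 0.5102 = 38.7 kN

P_cr ≈ 38.7 kN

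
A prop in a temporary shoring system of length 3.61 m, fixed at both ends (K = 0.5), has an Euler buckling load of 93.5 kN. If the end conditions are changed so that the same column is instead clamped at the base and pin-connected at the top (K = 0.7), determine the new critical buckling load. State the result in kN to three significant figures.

P_cr ∝ 1/K², so P_cr,new = P_cr,old × (K_old/K_new)² = 93.5 × (0.5/0.7)²
= 93.5 × 0.5102 = 47.7 kN

P_cr ≈ 47.7 kN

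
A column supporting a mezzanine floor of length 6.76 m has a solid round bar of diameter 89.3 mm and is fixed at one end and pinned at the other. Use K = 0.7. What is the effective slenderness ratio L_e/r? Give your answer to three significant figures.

λ ≈ 212

I = πd⁴/64 = π×89.3⁴/64 = 3.122×10^6 mm⁴
A = 6.263×10^3 mm²;  r_min = √(I/A) = √(3.122×10^6/6.263×10^3) = 22.32 mm
L_e = K·L = 0.7 × 6.76 m = 4.732 m = 4732.0 mm
λ = L_e / r_min = 4732.0 / 22.32 = 212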